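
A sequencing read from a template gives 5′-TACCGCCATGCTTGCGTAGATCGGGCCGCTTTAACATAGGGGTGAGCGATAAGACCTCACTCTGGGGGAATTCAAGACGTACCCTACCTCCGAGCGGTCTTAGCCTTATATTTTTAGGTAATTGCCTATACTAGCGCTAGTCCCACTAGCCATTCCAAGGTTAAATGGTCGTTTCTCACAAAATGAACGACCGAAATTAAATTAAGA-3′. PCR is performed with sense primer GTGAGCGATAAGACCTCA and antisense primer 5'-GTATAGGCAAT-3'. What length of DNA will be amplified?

Forward primer GTGAGCGATAAGACCTCA is found on the top strand at positions 42–59.
Taking the reverse complement of GTATAGGCAAT gives ATTGCCTATAC, found at positions 121–131 on the template; the primer anneals here to the top strand with its 3' end pointing upstream.
Amplicon spans positions 42–131: 90 bp.

90 bp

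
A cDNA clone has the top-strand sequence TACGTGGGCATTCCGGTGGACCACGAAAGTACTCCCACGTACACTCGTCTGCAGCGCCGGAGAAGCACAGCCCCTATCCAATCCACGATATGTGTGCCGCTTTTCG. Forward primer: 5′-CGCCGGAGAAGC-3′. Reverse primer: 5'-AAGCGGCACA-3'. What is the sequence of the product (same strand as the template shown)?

The forward primer matches the template at positions 55–66.
Reverse complement of the reverse primer: TGTGCCGCTT. This occurs on the top strand at positions 93–102.
The product is the template from position 55 through 102 (48 bp).

5'-CGCCGGAGAAGCACAGCCCCTATCCAATCCACGATATGTGTGCCGCTT-3'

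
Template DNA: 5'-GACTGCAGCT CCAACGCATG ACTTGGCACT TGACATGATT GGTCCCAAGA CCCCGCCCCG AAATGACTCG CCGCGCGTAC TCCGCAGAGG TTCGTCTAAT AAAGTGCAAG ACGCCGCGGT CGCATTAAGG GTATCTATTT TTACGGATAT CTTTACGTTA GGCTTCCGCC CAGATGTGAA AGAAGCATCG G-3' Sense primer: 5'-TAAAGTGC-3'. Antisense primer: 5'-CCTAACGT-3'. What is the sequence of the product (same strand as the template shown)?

5'-TAAAGTGCAAGACGCCGCGGTCGCATTAAGGGTATCTATTTTTACGGATATCTTTACGTTAGG-3'

Scanning the template, TAAAGTGC occurs at positions 100–107; this primer anneals to the bottom strand there with its 3' end pointing downstream.
The reverse primer's reverse complement is ACGTTAGG, which matches the template at positions 155–162.
The product is the template from position 100 through 162 (63 bp).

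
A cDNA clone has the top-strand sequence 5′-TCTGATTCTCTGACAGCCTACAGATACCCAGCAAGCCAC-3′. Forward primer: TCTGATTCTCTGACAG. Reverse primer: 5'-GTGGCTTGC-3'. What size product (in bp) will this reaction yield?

Scanning the template, TCTGATTCTCTGACAG occurs at positions 1–16; this primer anneals to the bottom strand there with its 3' end pointing downstream.
Taking the reverse complement of GTGGCTTGC gives GCAAGCCAC, found at positions 31–39 on the template; the primer anneals here to the top strand with its 3' end pointing upstream.
The product runs from position 1 to position 39, so its length is 39 − 1 + 1 = 39 bp.

39 bp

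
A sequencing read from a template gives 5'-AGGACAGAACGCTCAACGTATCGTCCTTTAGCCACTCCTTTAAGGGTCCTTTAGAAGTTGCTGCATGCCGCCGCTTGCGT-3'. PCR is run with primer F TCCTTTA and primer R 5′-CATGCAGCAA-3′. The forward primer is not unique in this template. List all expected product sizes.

44 bp, 32 bp, 21 bp

The forward primer TCCTTTA matches the top strand at positions 24–30, 36–42, 47–53.
The reverse primer's reverse complement is TTGCTGCATG, matching at positions 58–67.
Each forward site pairs with the reverse site to give a product ending at position 67: sizes 44, 32, 21 bp.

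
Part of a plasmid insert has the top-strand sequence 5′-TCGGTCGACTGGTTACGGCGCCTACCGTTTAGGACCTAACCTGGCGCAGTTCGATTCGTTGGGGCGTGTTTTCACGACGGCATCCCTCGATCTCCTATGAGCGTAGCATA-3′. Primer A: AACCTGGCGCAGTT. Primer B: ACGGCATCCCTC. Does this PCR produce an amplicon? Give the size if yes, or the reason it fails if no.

Primer A (AACCTGGCGCAGTT) matches the top strand at positions 38–51 (3' end points downstream).
Primer B (ACGGCATCCCTC) also matches the top strand directly, at positions 77–88 — its reverse complement GAGGGATGCCGT is not present.
Both primers anneal to the bottom strand with 3' ends pointing the same way, so neither can prime synthesis back toward the other.

No product — both primers anneal to the same strand and extend in the same direction.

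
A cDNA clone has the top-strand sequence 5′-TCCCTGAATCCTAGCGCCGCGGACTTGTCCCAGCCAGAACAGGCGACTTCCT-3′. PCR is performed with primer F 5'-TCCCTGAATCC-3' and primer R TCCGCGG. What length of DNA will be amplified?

23 bp

Scanning the template, TCCCTGAATCC occurs at positions 1–11; this primer anneals to the bottom strand there with its 3' end pointing downstream.
Reverse complement of the reverse primer: CCGCGGA. This occurs on the top strand at positions 17–23.
The product runs from position 1 to position 23, so its length is 23 − 1 + 1 = 23 bp.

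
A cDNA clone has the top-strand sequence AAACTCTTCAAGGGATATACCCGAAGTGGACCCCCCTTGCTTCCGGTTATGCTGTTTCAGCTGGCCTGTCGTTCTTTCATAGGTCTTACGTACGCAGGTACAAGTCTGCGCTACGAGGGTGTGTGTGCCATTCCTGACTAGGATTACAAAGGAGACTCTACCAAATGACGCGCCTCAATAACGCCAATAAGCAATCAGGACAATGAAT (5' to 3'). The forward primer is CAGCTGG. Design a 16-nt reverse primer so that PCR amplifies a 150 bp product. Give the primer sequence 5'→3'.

5'-TTCATTGTCCTGATTG-3'

The forward primer binds at positions 58–64, so a 150 bp product ends at position 58 + 150 − 1 = 207.
The reverse primer anneals to the top strand over positions 192–207, i.e. to CAATCAGGACAATGAA.
Its sequence written 5'→3' is the reverse complement: TTCATTGTCCTGATTG.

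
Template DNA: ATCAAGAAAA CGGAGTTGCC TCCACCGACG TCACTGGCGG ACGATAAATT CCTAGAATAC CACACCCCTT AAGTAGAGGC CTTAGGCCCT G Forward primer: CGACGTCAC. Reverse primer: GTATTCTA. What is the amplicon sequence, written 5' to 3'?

5'-CGACGTCACTGGCGGACGATAAATTCCTAGAATAC-3'

Forward primer CGACGTCAC is found on the top strand at positions 26–34.
Taking the reverse complement of GTATTCTA gives TAGAATAC, found at positions 53–60 on the template; the primer anneals here to the top strand with its 3' end pointing upstream.
The product is the template from position 26 through 60 (35 bp).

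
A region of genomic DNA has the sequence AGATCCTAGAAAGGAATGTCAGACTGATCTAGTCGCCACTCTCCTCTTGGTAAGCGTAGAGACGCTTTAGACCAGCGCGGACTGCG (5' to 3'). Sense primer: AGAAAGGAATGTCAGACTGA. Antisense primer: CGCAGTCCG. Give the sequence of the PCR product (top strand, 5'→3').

Scanning the template, AGAAAGGAATGTCAGACTGA occurs at positions 8–27; this primer anneals to the bottom strand there with its 3' end pointing downstream.
The reverse primer's reverse complement is CGGACTGCG, which matches the template at positions 78–86.
The product is the template from position 8 through 86 (79 bp).

5'-AGAAAGGAATGTCAGACTGATCTAGTCGCCACTCTCCTCTTGGTAAGCGTAGAGACGCTTTAGACCAGCGCGGACTGCG-3'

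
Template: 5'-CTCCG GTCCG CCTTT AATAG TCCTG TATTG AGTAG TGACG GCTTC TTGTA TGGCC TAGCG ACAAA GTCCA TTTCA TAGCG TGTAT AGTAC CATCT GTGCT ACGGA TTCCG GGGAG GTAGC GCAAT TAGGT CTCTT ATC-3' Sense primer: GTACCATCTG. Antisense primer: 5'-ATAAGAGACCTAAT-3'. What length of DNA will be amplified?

The forward primer matches the template at positions 87–96.
Reverse complement of the reverse primer: ATTAGGTCTCTTAT. This occurs on the top strand at positions 124–137.
The product runs from position 87 to position 137, so its length is 137 − 87 + 1 = 51 bp.

51 bp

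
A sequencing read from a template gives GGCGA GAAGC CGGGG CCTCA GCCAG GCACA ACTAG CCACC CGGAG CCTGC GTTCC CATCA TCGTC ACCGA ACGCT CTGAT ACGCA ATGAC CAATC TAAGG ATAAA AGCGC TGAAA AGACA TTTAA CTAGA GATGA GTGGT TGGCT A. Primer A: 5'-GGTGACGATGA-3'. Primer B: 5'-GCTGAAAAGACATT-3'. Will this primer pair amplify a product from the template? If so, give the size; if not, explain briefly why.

No product — the primers' 3' ends point away from each other.

Primer A (GGTGACGATGA) has reverse complement TCATCGTCACC, which matches the top strand at positions 58–68; primer A anneals to the top strand there with its 3' end pointing upstream toward position 58.
Primer B (GCTGAAAAGACATT) matches the top strand directly at positions 109–122; it anneals to the bottom strand with its 3' end pointing downstream toward position 122.
The 3' ends diverge (primer A extends toward position 1, primer B toward position 146), so the primers never converge on a shared product.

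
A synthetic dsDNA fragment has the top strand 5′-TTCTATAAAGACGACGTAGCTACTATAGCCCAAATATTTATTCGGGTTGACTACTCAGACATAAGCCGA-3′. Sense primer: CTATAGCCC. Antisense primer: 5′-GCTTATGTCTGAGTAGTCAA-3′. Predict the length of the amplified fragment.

44 bp

Scanning the template, CTATAGCCC occurs at positions 23–31; this primer anneals to the bottom strand there with its 3' end pointing downstream.
Taking the reverse complement of GCTTATGTCTGAGTAGTCAA gives TTGACTACTCAGACATAAGC, found at positions 47–66 on the template; the primer anneals here to the top strand with its 3' end pointing upstream.
Amplicon spans positions 23–66: 44 bp.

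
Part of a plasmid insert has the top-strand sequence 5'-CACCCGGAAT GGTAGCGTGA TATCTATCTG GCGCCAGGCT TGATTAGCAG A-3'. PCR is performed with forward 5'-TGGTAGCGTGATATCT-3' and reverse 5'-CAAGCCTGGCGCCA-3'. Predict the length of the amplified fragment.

The forward primer matches the template at positions 10–25.
Reverse complement of the reverse primer: TGGCGCCAGGCTTG. This occurs on the top strand at positions 29–42.
Product length = (reverse-primer end) − (forward-primer start) + 1 = 42 − 10 + 1 = 33 bp.

33 bp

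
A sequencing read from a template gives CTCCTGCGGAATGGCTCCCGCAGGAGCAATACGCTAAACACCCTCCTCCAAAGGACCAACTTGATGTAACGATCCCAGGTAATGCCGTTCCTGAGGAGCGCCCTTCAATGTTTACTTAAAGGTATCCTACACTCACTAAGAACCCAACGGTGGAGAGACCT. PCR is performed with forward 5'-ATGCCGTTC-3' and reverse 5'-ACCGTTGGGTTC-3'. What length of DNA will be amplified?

70 bp

The forward primer matches the template at positions 82–90.
Reverse complement of the reverse primer: GAACCCAACGGT. This occurs on the top strand at positions 140–151.
Product length = (reverse-primer end) − (forward-primer start) + 1 = 151 − 82 + 1 = 70 bp.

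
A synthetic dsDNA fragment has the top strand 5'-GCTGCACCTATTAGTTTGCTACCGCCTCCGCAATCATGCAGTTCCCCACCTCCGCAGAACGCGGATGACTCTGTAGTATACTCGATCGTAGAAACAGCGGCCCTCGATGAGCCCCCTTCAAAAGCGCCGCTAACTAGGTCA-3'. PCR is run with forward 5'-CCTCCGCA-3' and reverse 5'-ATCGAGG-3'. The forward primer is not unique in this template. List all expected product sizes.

The forward primer CCTCCGCA matches the top strand at positions 25–32, 49–56.
The reverse primer's reverse complement is CCTCGAT, matching at positions 102–108.
Each forward site pairs with the reverse site to give a product ending at position 108: sizes 84, 60 bp.

84 bp, 60 bp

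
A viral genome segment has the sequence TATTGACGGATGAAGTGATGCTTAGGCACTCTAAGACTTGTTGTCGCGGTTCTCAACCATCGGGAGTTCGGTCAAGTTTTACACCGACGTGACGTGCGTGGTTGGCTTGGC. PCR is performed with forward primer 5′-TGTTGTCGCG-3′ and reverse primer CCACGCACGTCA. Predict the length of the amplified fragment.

The forward primer matches the template at positions 39–48.
Reverse complement of the reverse primer: TGACGTGCGTGG. This occurs on the top strand at positions 90–101.
Product length = (reverse-primer end) − (forward-primer start) + 1 = 101 − 39 + 1 = 63 bp.

63 bp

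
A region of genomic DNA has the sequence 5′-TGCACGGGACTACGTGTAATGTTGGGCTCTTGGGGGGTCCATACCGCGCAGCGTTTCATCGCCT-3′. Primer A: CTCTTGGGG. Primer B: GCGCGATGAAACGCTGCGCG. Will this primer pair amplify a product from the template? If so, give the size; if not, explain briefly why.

No product — primer B has no binding site in the template.

Primer B (GCGCGATGAAACGCTGCGCG) does not match the top strand, and its reverse complement CGCGCAGCGTTTCATCGCGC does not match either.
With no annealing site for primer B, no amplification occurs.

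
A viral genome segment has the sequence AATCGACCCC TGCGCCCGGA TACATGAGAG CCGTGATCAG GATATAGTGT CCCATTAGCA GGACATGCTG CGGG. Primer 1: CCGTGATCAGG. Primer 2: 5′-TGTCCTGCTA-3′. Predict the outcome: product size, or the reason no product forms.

Yes — a 35 bp product.

Primer 1 (CCGTGATCAGG) matches the top strand at positions 31–41; it acts as a forward primer.
Primer 2's reverse complement is TAGCAGGACA, matching the top strand at positions 56–65; it acts as a reverse primer.
The 3' ends face each other across positions 31–65, giving a 35 bp product.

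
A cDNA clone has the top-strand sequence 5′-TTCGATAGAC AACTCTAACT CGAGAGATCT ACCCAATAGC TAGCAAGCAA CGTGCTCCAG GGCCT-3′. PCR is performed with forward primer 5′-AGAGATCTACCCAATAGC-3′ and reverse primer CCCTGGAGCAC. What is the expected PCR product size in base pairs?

40 bp

Scanning the template, AGAGATCTACCCAATAGC occurs at positions 23–40; this primer anneals to the bottom strand there with its 3' end pointing downstream.
The reverse primer's reverse complement is GTGCTCCAGGG, which matches the template at positions 52–62.
Amplicon spans positions 23–62: 40 bp.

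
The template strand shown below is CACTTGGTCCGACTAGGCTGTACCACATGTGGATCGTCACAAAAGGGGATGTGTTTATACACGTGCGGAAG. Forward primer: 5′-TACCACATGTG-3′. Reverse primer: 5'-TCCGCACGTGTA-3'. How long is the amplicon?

49 bp

Forward primer TACCACATGTG is found on the top strand at positions 21–31.
Taking the reverse complement of TCCGCACGTGTA gives TACACGTGCGGA, found at positions 58–69 on the template; the primer anneals here to the top strand with its 3' end pointing upstream.
Product length = (reverse-primer end) − (forward-primer start) + 1 = 69 − 21 + 1 = 49 bp.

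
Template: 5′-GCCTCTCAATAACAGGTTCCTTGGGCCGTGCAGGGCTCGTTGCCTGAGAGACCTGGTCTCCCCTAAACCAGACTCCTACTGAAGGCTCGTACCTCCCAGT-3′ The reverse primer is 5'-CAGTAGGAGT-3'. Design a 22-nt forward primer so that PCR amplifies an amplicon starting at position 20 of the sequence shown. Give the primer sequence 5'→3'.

The reverse primer's reverse complement ACTCCTACTG matches the template at positions 72–81; the product starts at position 20.
The forward primer is identical to the top strand over positions 20–41: CTTGGGCCGTGCAGGGCTCGTT.

5'-CTTGGGCCGTGCAGGGCTCGTT-3'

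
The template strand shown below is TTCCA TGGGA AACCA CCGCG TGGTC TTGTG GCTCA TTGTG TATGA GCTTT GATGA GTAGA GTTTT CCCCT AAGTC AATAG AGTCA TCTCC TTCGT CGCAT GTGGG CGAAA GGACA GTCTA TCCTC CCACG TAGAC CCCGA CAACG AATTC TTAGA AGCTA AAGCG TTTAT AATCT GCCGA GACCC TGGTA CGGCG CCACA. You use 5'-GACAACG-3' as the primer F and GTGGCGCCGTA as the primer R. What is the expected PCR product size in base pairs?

61 bp

Scanning the template, GACAACG occurs at positions 139–145; this primer anneals to the bottom strand there with its 3' end pointing downstream.
Reverse complement of the reverse primer: TACGGCGCCAC. This occurs on the top strand at positions 189–199.
The product runs from position 139 to position 199, so its length is 199 − 139 + 1 = 61 bp.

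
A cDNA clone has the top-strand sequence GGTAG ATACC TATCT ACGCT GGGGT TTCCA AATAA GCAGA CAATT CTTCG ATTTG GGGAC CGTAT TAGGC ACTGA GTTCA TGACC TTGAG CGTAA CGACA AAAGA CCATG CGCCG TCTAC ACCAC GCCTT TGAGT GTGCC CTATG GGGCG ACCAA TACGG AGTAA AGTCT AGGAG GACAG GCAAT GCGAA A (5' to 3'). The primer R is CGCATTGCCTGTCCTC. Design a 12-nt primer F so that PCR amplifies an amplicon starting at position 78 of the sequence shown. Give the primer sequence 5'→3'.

5'-TCATGACCTTGA-3'

The reverse primer's reverse complement GAGGACAGGCAATGCG matches the template at positions 173–188; the product starts at position 78.
The forward primer is identical to the top strand over positions 78–89: TCATGACCTTGA.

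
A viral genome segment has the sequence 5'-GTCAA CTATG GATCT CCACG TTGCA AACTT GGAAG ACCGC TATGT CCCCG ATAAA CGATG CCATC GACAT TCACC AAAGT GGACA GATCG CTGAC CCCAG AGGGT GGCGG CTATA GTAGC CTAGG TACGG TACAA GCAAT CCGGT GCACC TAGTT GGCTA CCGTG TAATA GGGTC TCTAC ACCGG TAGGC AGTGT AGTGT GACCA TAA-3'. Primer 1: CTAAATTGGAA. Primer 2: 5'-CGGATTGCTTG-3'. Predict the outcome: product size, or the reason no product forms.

Primer 1 (CTAAATTGGAA) does not match the top strand, and its reverse complement TTCCAATTTAG does not match either.
With no annealing site for primer 1, no amplification occurs.

No product — primer 1 has no binding site in the template.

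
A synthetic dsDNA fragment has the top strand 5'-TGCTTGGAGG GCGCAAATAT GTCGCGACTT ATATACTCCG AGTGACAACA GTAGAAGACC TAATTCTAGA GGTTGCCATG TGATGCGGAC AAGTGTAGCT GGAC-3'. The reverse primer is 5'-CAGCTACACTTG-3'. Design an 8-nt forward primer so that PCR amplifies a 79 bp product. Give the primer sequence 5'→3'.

The reverse primer's reverse complement CAAGTGTAGCTG matches the template at positions 90–101, so the product ends at position 101.
A 79 bp product then starts at position 101 − 79 + 1 = 23.
The forward primer is identical to the top strand there: CGCGACTT.

5'-CGCGACTT-3'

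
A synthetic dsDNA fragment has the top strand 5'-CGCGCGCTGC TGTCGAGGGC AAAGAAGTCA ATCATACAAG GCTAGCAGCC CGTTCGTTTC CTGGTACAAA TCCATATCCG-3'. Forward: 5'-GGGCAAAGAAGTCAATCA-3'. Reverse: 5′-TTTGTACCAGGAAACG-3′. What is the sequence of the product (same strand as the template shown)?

5'-GGGCAAAGAAGTCAATCATACAAGGCTAGCAGCCCGTTCGTTTCCTGGTACAAA-3'

Scanning the template, GGGCAAAGAAGTCAATCA occurs at positions 17–34; this primer anneals to the bottom strand there with its 3' end pointing downstream.
Reverse complement of the reverse primer: CGTTTCCTGGTACAAA. This occurs on the top strand at positions 55–70.
The product is the template from position 17 through 70 (54 bp).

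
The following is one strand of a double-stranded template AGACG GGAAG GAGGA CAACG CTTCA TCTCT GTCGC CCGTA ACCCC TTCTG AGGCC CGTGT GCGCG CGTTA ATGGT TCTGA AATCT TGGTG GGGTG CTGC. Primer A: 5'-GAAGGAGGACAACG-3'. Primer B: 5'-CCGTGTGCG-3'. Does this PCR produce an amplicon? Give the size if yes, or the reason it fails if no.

Primer A (GAAGGAGGACAACG) matches the top strand at positions 7–20 (3' end points downstream).
Primer B (CCGTGTGCG) also matches the top strand directly, at positions 55–63 — its reverse complement CGCACACGG is not present.
Both primers anneal to the bottom strand with 3' ends pointing the same way, so neither can prime synthesis back toward the other.

No product — both primers anneal to the same strand and extend in the same direction.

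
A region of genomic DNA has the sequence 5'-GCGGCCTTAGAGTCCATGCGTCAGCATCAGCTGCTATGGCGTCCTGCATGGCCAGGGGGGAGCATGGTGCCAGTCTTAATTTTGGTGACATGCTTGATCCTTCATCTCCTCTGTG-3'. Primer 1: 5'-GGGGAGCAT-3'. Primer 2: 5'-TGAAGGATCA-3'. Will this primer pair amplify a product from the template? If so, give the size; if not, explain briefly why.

Yes — a 48 bp product.

Primer 1 (GGGGAGCAT) matches the top strand at positions 57–65; it acts as a forward primer.
Primer 2's reverse complement is TGATCCTTCA, matching the top strand at positions 95–104; it acts as a reverse primer.
The 3' ends face each other across positions 57–104, giving a 48 bp product.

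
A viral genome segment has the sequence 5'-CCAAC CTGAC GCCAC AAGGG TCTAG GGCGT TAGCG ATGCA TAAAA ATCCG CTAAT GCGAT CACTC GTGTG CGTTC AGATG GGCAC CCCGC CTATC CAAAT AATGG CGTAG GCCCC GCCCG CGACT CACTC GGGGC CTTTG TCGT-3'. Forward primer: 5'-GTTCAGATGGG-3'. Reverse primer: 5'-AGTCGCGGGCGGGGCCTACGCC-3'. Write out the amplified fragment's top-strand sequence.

The forward primer matches the template at positions 72–82.
Reverse complement of the reverse primer: GGCGTAGGCCCCGCCCGCGACT. This occurs on the top strand at positions 104–125.
The product is the template from position 72 through 125 (54 bp).

5'-GTTCAGATGGGCACCCCGCCTATCCAAATAATGGCGTAGGCCCCGCCCGCGACT-3'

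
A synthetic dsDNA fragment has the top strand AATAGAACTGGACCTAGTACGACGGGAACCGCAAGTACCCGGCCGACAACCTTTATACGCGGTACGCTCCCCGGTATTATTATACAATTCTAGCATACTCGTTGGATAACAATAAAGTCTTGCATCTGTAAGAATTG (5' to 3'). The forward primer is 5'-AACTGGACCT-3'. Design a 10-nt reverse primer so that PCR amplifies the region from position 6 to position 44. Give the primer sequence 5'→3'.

5'-GGCCGGGTAC-3'

The product's 3' end on the top strand is position 44.
The reverse primer anneals to the top strand over positions 35–44, i.e. to GTACCCGGCC.
Its sequence written 5'→3' is the reverse complement: GGCCGGGTAC.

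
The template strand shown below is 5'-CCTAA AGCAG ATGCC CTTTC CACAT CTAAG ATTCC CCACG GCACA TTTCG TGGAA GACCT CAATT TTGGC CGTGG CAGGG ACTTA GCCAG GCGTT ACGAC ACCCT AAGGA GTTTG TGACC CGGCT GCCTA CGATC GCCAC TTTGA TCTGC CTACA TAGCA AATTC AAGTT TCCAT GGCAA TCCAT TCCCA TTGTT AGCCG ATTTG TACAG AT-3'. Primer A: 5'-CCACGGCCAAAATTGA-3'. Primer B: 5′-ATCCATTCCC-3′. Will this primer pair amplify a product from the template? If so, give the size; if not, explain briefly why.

Primer A (CCACGGCCAAAATTGA) has reverse complement TCAATTTTGGCCGTGG, which matches the top strand at positions 60–75; primer A anneals to the top strand there with its 3' end pointing upstream toward position 60.
Primer B (ATCCATTCCC) matches the top strand directly at positions 180–189; it anneals to the bottom strand with its 3' end pointing downstream toward position 189.
The 3' ends diverge (primer A extends toward position 1, primer B toward position 212), so the primers never converge on a shared product.

No product — the primers' 3' ends point away from each other.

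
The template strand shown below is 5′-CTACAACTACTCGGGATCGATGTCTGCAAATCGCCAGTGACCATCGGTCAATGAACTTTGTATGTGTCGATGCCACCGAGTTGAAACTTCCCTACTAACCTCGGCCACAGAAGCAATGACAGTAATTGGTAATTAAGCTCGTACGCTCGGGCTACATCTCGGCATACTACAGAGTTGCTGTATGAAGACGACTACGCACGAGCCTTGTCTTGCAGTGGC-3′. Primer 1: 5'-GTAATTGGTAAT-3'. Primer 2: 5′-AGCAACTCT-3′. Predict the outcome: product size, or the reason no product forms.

Primer 1 (GTAATTGGTAAT) matches the top strand at positions 122–133; it acts as a forward primer.
Primer 2's reverse complement is AGAGTTGCT, matching the top strand at positions 171–179; it acts as a reverse primer.
The 3' ends face each other across positions 122–179, giving a 58 bp product.

Yes — a 58 bp product.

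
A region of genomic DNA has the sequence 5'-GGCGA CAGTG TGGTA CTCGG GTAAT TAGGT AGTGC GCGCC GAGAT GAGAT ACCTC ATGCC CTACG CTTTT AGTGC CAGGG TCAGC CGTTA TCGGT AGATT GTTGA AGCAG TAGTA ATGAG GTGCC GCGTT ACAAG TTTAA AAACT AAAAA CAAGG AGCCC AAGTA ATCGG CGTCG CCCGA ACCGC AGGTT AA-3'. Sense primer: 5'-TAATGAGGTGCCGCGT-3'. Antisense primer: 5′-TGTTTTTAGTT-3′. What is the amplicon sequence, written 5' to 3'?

Forward primer TAATGAGGTGCCGCGT is found on the top strand at positions 114–129.
Reverse complement of the reverse primer: AACTAAAAACA. This occurs on the top strand at positions 142–152.
The product is the template from position 114 through 152 (39 bp).

5'-TAATGAGGTGCCGCGTTACAAGTTTAAAAACTAAAAACA-3'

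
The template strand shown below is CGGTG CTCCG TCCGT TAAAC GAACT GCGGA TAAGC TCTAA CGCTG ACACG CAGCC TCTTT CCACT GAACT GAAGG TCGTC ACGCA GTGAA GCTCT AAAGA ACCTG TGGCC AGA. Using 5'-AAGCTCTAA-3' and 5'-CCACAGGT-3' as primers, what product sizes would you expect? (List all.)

77 bp, 20 bp

The forward primer AAGCTCTAA matches the top strand at positions 32–40, 89–97.
The reverse primer's reverse complement is ACCTGTGG, matching at positions 101–108.
Each forward site pairs with the reverse site to give a product ending at position 108: sizes 77, 20 bp.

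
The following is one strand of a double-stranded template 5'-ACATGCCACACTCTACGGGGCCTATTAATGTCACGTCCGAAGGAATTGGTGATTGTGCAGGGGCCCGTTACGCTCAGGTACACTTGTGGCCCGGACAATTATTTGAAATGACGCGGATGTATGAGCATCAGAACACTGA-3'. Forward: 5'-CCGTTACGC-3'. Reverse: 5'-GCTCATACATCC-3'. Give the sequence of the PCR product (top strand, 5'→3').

5'-CCGTTACGCTCAGGTACACTTGTGGCCCGGACAATTATTTGAAATGACGCGGATGTATGAGC-3'

The forward primer matches the template at positions 65–73.
The reverse primer's reverse complement is GGATGTATGAGC, which matches the template at positions 115–126.
The product is the template from position 65 through 126 (62 bp).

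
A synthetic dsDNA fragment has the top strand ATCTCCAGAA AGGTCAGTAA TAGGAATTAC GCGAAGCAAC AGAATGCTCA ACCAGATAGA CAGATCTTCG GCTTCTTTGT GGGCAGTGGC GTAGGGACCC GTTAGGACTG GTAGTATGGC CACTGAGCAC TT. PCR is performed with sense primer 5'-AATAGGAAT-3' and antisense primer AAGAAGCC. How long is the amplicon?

Forward primer AATAGGAAT is found on the top strand at positions 19–27.
The reverse primer's reverse complement is GGCTTCTT, which matches the template at positions 70–77.
The product runs from position 19 to position 77, so its length is 77 − 19 + 1 = 59 bp.

59 bp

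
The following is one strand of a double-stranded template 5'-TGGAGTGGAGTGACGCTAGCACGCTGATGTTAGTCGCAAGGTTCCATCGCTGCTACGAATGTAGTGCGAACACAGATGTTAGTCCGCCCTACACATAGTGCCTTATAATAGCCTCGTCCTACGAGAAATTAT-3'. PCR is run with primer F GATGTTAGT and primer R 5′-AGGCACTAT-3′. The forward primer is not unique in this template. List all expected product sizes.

78 bp, 29 bp

The forward primer GATGTTAGT matches the top strand at positions 26–34, 75–83.
The reverse primer's reverse complement is ATAGTGCCT, matching at positions 95–103.
Each forward site pairs with the reverse site to give a product ending at position 103: sizes 78, 29 bp.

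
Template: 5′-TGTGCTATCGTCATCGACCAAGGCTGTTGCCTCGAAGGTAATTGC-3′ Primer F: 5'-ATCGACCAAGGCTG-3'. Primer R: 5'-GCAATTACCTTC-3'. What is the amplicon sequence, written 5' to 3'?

The forward primer matches the template at positions 13–26.
Taking the reverse complement of GCAATTACCTTC gives GAAGGTAATTGC, found at positions 34–45 on the template; the primer anneals here to the top strand with its 3' end pointing upstream.
The product is the template from position 13 through 45 (33 bp).

5'-ATCGACCAAGGCTGTTGCCTCGAAGGTAATTGC-3'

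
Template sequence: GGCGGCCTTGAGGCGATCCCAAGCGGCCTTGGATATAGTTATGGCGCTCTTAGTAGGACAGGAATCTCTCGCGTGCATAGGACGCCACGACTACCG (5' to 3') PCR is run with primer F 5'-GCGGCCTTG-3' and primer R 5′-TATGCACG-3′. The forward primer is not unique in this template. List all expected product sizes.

The forward primer GCGGCCTTG matches the top strand at positions 2–10, 23–31.
The reverse primer's reverse complement is CGTGCATA, matching at positions 72–79.
Each forward site pairs with the reverse site to give a product ending at position 79: sizes 78, 57 bp.

78 bp, 57 bp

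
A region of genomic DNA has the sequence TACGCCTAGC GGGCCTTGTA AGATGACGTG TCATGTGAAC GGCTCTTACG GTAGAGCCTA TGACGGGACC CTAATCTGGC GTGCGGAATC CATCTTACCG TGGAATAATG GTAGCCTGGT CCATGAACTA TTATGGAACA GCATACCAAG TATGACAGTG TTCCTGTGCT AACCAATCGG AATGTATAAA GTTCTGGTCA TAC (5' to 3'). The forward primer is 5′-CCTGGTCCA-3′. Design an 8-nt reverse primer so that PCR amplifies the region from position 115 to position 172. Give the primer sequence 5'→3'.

5'-TTAGCACA-3'

The product's 3' end on the top strand is position 172.
The reverse primer anneals to the top strand over positions 165–172, i.e. to TGTGCTAA.
Its sequence written 5'→3' is the reverse complement: TTAGCACA.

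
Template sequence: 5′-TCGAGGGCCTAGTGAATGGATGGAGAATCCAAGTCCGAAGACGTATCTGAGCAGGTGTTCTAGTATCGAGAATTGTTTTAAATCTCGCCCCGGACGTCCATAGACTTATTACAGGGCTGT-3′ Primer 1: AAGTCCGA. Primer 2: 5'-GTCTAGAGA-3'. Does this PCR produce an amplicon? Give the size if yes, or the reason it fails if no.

Primer 2 (GTCTAGAGA) does not match the top strand, and its reverse complement TCTCTAGAC does not match either.
With no annealing site for primer 2, no amplification occurs.

No product — primer 2 has no binding site in the template.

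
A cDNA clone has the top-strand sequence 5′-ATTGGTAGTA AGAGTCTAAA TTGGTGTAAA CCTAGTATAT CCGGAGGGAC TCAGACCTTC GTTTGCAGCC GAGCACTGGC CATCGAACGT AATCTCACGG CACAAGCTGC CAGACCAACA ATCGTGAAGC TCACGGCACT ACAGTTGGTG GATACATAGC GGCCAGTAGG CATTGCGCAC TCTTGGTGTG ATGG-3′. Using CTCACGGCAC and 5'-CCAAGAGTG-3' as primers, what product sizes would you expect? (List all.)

The forward primer CTCACGGCAC matches the top strand at positions 94–103, 130–139.
The reverse primer's reverse complement is CACTCTTGG, matching at positions 178–186.
Each forward site pairs with the reverse site to give a product ending at position 186: sizes 93, 57 bp.

93 bp, 57 bp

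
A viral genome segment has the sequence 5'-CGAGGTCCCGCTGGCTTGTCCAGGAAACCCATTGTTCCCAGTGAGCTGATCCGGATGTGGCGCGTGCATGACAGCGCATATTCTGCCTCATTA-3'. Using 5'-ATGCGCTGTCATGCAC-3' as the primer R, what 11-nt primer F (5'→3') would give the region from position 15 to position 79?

5'-CTTGTCCAGGA-3'

The reverse primer's reverse complement GTGCATGACAGCGCAT matches the template at positions 64–79; the product starts at position 15.
The forward primer is identical to the top strand over positions 15–25: CTTGTCCAGGA.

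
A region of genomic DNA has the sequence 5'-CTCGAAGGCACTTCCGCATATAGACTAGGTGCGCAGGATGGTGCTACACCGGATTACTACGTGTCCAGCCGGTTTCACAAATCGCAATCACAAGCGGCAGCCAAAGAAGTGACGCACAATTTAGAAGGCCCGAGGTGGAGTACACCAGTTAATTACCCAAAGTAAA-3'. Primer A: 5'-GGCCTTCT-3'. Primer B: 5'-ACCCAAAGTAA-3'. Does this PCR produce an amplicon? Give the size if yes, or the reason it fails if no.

Primer A (GGCCTTCT) has reverse complement AGAAGGCC, which matches the top strand at positions 123–130; primer A anneals to the top strand there with its 3' end pointing upstream toward position 123.
Primer B (ACCCAAAGTAA) matches the top strand directly at positions 155–165; it anneals to the bottom strand with its 3' end pointing downstream toward position 165.
The 3' ends diverge (primer A extends toward position 1, primer B toward position 166), so the primers never converge on a shared product.

No product — the primers' 3' ends point away from each other.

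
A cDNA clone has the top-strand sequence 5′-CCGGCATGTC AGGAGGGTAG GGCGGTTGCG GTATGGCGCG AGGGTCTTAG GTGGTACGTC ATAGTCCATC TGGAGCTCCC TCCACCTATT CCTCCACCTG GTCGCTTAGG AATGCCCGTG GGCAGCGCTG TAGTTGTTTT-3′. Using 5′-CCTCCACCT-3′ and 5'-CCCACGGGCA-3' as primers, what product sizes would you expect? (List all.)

The forward primer CCTCCACCT matches the top strand at positions 79–87, 91–99.
The reverse primer's reverse complement is TGCCCGTGGG, matching at positions 113–122.
Each forward site pairs with the reverse site to give a product ending at position 122: sizes 44, 32 bp.

44 bp, 32 bp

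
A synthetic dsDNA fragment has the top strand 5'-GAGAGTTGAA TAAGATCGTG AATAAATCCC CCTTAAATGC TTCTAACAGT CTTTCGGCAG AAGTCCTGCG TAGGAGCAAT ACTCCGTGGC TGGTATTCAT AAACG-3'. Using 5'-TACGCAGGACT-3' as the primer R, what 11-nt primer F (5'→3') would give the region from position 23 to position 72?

The reverse primer's reverse complement AGTCCTGCGTA matches the template at positions 62–72; the product starts at position 23.
The forward primer is identical to the top strand over positions 23–33: TAAATCCCCCT.

5'-TAAATCCCCCT-3'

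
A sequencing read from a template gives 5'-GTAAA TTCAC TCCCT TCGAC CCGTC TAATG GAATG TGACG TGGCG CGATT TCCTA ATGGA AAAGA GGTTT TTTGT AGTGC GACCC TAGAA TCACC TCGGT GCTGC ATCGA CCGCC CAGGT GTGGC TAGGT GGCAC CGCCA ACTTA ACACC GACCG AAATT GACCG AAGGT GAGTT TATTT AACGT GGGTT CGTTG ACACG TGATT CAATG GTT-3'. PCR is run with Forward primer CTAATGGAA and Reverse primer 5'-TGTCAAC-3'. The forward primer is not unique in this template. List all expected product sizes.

174 bp, 146 bp

The forward primer CTAATGGAA matches the top strand at positions 25–33, 53–61.
The reverse primer's reverse complement is GTTGACA, matching at positions 192–198.
Each forward site pairs with the reverse site to give a product ending at position 198: sizes 174, 146 bp.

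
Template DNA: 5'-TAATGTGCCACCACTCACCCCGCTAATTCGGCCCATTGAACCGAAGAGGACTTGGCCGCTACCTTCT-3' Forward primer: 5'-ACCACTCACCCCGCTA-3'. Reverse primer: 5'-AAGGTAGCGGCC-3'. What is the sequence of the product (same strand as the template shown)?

5'-ACCACTCACCCCGCTAATTCGGCCCATTGAACCGAAGAGGACTTGGCCGCTACCTT-3'

Forward primer ACCACTCACCCCGCTA is found on the top strand at positions 10–25.
Reverse complement of the reverse primer: GGCCGCTACCTT. This occurs on the top strand at positions 54–65.
The product is the template from position 10 through 65 (56 bp).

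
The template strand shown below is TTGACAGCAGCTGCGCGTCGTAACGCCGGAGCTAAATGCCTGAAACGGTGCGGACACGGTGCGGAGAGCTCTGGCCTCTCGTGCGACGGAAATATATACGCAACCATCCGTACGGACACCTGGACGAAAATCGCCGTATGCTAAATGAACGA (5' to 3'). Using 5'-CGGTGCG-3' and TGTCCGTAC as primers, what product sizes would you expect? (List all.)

73 bp, 62 bp

The forward primer CGGTGCG matches the top strand at positions 46–52, 57–63.
The reverse primer's reverse complement is GTACGGACA, matching at positions 110–118.
Each forward site pairs with the reverse site to give a product ending at position 118: sizes 73, 62 bp.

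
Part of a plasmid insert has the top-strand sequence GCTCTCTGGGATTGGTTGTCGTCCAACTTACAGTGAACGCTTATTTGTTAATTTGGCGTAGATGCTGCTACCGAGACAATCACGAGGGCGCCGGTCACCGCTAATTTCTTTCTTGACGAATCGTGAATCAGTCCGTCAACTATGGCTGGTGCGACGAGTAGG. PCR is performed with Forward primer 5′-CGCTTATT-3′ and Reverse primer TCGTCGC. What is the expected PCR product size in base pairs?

120 bp

Scanning the template, CGCTTATT occurs at positions 38–45; this primer anneals to the bottom strand there with its 3' end pointing downstream.
Reverse complement of the reverse primer: GCGACGA. This occurs on the top strand at positions 151–157.
Amplicon spans positions 38–157: 120 bp.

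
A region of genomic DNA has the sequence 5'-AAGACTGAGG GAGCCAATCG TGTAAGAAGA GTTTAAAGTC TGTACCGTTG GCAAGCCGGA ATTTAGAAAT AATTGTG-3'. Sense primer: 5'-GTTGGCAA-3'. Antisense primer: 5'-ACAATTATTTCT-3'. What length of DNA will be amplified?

Forward primer GTTGGCAA is found on the top strand at positions 47–54.
Reverse complement of the reverse primer: AGAAATAATTGT. This occurs on the top strand at positions 65–76.
Product length = (reverse-primer end) − (forward-primer start) + 1 = 76 − 47 + 1 = 30 bp.

30 bp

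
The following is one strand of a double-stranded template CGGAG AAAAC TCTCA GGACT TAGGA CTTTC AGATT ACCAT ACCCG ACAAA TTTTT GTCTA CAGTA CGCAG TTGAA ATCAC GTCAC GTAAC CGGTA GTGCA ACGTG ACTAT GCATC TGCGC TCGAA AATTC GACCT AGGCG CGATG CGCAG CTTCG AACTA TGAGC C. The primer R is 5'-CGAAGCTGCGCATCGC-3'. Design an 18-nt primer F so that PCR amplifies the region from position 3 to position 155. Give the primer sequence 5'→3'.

5'-GAGAAAACTCTCAGGACT-3'

The reverse primer's reverse complement GCGATGCGCAGCTTCG matches the template at positions 140–155; the product starts at position 3.
The forward primer is identical to the top strand over positions 3–20: GAGAAAACTCTCAGGACT.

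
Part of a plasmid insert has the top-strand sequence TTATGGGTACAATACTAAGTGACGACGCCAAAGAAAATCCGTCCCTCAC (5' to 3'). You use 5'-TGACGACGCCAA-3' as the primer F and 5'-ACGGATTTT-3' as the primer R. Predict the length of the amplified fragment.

23 bp

The forward primer matches the template at positions 20–31.
Taking the reverse complement of ACGGATTTT gives AAAATCCGT, found at positions 34–42 on the template; the primer anneals here to the top strand with its 3' end pointing upstream.
Amplicon spans positions 20–42: 23 bp.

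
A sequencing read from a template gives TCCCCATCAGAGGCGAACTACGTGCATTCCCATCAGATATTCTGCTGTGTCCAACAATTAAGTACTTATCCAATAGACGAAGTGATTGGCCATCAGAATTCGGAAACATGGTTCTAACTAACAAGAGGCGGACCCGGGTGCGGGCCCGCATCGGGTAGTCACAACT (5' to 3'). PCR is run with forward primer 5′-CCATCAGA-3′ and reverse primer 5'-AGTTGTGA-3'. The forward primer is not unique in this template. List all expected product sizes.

163 bp, 137 bp, 77 bp

The forward primer CCATCAGA matches the top strand at positions 4–11, 30–37, 90–97.
The reverse primer's reverse complement is TCACAACT, matching at positions 159–166.
Each forward site pairs with the reverse site to give a product ending at position 166: sizes 163, 137, 77 bp.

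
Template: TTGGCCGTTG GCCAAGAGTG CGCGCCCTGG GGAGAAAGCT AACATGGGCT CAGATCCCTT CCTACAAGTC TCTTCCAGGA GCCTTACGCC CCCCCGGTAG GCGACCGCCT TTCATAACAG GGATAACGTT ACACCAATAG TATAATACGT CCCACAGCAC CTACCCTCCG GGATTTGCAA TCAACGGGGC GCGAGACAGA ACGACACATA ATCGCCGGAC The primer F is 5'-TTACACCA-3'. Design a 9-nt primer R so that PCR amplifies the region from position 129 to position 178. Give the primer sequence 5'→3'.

The product's 3' end on the top strand is position 178.
The reverse primer anneals to the top strand over positions 170–178, i.e. to GGGATTTGC.
Its sequence written 5'→3' is the reverse complement: GCAAATCCC.

5'-GCAAATCCC-3'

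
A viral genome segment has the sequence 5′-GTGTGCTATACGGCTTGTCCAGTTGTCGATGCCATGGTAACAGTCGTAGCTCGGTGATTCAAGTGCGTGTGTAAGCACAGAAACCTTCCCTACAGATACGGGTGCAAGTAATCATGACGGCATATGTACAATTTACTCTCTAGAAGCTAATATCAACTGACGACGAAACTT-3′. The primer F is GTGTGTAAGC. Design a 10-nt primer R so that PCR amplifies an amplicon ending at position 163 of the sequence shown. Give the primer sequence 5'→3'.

The forward primer binds at positions 67–76; the product's 3' end on the top strand is position 163.
The reverse primer anneals to the top strand over positions 154–163, i.e. to CAACTGACGA.
Its sequence written 5'→3' is the reverse complement: TCGTCAGTTG.

5'-TCGTCAGTTG-3'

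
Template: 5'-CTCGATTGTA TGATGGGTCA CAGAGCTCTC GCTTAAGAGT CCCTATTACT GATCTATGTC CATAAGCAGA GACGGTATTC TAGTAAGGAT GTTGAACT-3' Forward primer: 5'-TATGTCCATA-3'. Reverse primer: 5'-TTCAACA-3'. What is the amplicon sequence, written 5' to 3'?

Scanning the template, TATGTCCATA occurs at positions 55–64; this primer anneals to the bottom strand there with its 3' end pointing downstream.
Taking the reverse complement of TTCAACA gives TGTTGAA, found at positions 90–96 on the template; the primer anneals here to the top strand with its 3' end pointing upstream.
The product is the template from position 55 through 96 (42 bp).

5'-TATGTCCATAAGCAGAGACGGTATTCTAGTAAGGATGTTGAA-3'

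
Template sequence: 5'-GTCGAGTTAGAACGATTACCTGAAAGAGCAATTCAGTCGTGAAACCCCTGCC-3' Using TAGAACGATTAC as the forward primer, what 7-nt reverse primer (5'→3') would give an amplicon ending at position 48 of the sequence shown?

5'-GGGGTTT-3'

The forward primer binds at positions 8–19; the product's 3' end on the top strand is position 48.
The reverse primer anneals to the top strand over positions 42–48, i.e. to AAACCCC.
Its sequence written 5'→3' is the reverse complement: GGGGTTT.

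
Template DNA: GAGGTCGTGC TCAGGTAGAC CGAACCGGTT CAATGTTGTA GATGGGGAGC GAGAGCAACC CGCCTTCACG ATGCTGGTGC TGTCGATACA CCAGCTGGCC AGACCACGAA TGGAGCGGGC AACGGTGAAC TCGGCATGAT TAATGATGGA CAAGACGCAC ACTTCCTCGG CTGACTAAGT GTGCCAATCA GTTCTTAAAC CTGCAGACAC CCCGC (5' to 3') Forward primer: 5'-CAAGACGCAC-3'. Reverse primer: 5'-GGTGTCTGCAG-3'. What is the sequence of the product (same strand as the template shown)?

Scanning the template, CAAGACGCAC occurs at positions 151–160; this primer anneals to the bottom strand there with its 3' end pointing downstream.
The reverse primer's reverse complement is CTGCAGACACC, which matches the template at positions 201–211.
The product is the template from position 151 through 211 (61 bp).

5'-CAAGACGCACACTTCCTCGGCTGACTAAGTGTGCCAATCAGTTCTTAAACCTGCAGACACC-3'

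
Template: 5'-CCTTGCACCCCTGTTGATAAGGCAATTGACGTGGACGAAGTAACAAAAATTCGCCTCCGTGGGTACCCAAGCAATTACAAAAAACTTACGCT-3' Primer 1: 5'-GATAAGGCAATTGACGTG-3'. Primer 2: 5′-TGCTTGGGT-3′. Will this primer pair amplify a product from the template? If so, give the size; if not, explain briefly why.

Primer 1 (GATAAGGCAATTGACGTG) matches the top strand at positions 16–33; it acts as a forward primer.
Primer 2's reverse complement is ACCCAAGCA, matching the top strand at positions 65–73; it acts as a reverse primer.
The 3' ends face each other across positions 16–73, giving a 58 bp product.

Yes — a 58 bp product.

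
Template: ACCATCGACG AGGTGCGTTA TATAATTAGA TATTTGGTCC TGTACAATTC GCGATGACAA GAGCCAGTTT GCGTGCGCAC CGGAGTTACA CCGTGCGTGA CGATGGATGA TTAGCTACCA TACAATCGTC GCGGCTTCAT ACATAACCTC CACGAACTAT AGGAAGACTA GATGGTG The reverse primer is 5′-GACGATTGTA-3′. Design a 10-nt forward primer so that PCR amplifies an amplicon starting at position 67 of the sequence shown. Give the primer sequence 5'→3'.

The reverse primer's reverse complement TACAATCGTC matches the template at positions 121–130; the product starts at position 67.
The forward primer is identical to the top strand over positions 67–76: GTTTGCGTGC.

5'-GTTTGCGTGC-3'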